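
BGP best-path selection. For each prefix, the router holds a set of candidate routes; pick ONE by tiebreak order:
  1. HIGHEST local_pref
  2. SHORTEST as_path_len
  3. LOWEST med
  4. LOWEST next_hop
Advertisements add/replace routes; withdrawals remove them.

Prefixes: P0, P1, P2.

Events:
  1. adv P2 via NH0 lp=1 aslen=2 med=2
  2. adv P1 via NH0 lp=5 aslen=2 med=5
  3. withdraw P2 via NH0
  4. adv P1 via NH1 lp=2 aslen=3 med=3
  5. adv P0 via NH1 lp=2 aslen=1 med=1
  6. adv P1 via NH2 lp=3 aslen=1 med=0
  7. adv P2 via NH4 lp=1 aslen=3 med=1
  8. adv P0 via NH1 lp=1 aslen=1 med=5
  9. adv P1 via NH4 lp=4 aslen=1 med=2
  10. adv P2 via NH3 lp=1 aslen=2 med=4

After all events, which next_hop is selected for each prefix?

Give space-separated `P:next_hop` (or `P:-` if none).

Answer: P0:NH1 P1:NH0 P2:NH3

Derivation:
Op 1: best P0=- P1=- P2=NH0
Op 2: best P0=- P1=NH0 P2=NH0
Op 3: best P0=- P1=NH0 P2=-
Op 4: best P0=- P1=NH0 P2=-
Op 5: best P0=NH1 P1=NH0 P2=-
Op 6: best P0=NH1 P1=NH0 P2=-
Op 7: best P0=NH1 P1=NH0 P2=NH4
Op 8: best P0=NH1 P1=NH0 P2=NH4
Op 9: best P0=NH1 P1=NH0 P2=NH4
Op 10: best P0=NH1 P1=NH0 P2=NH3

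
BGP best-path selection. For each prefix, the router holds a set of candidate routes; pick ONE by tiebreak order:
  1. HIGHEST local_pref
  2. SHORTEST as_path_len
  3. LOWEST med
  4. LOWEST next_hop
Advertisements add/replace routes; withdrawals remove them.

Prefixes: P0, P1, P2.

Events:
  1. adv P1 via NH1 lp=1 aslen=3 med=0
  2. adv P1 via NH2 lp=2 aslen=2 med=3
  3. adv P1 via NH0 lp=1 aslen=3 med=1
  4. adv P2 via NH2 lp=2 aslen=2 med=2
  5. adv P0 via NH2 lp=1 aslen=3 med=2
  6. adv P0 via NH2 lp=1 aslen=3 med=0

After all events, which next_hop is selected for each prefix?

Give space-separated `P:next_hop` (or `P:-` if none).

Op 1: best P0=- P1=NH1 P2=-
Op 2: best P0=- P1=NH2 P2=-
Op 3: best P0=- P1=NH2 P2=-
Op 4: best P0=- P1=NH2 P2=NH2
Op 5: best P0=NH2 P1=NH2 P2=NH2
Op 6: best P0=NH2 P1=NH2 P2=NH2

Answer: P0:NH2 P1:NH2 P2:NH2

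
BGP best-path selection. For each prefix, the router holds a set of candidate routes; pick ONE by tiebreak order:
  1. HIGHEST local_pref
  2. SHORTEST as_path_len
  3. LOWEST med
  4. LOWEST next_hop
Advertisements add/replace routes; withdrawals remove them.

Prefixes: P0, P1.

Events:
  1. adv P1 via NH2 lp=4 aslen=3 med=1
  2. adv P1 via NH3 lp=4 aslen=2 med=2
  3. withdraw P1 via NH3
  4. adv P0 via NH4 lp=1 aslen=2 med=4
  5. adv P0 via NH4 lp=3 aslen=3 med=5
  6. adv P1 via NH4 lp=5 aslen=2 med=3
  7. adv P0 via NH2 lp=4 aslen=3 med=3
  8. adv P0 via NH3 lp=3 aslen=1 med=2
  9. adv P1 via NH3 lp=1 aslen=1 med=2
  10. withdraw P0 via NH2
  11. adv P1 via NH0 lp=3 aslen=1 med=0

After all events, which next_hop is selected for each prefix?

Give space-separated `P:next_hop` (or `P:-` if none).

Answer: P0:NH3 P1:NH4

Derivation:
Op 1: best P0=- P1=NH2
Op 2: best P0=- P1=NH3
Op 3: best P0=- P1=NH2
Op 4: best P0=NH4 P1=NH2
Op 5: best P0=NH4 P1=NH2
Op 6: best P0=NH4 P1=NH4
Op 7: best P0=NH2 P1=NH4
Op 8: best P0=NH2 P1=NH4
Op 9: best P0=NH2 P1=NH4
Op 10: best P0=NH3 P1=NH4
Op 11: best P0=NH3 P1=NH4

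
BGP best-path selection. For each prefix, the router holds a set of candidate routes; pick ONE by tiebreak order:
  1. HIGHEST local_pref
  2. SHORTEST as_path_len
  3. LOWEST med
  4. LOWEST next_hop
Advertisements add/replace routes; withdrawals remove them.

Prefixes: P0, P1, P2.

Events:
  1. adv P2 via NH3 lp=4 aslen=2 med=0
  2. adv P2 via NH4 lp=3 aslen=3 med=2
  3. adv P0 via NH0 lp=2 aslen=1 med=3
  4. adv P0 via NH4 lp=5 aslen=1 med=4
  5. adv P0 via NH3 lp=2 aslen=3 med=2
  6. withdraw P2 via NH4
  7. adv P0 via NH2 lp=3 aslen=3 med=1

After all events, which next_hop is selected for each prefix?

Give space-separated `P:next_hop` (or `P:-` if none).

Answer: P0:NH4 P1:- P2:NH3

Derivation:
Op 1: best P0=- P1=- P2=NH3
Op 2: best P0=- P1=- P2=NH3
Op 3: best P0=NH0 P1=- P2=NH3
Op 4: best P0=NH4 P1=- P2=NH3
Op 5: best P0=NH4 P1=- P2=NH3
Op 6: best P0=NH4 P1=- P2=NH3
Op 7: best P0=NH4 P1=- P2=NH3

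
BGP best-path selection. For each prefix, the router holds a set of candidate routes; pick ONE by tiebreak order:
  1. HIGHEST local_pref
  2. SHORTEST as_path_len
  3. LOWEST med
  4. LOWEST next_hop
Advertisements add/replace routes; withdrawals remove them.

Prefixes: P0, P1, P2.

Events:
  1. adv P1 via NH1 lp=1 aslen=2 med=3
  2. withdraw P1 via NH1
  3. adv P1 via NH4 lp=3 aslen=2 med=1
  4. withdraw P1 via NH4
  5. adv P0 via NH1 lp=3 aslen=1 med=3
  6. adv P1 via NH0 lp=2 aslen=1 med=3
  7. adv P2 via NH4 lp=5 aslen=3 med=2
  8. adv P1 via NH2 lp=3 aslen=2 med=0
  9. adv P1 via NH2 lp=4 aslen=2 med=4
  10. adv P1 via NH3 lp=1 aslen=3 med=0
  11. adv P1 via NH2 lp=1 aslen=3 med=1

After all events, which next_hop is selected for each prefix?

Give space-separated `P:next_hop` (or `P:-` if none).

Answer: P0:NH1 P1:NH0 P2:NH4

Derivation:
Op 1: best P0=- P1=NH1 P2=-
Op 2: best P0=- P1=- P2=-
Op 3: best P0=- P1=NH4 P2=-
Op 4: best P0=- P1=- P2=-
Op 5: best P0=NH1 P1=- P2=-
Op 6: best P0=NH1 P1=NH0 P2=-
Op 7: best P0=NH1 P1=NH0 P2=NH4
Op 8: best P0=NH1 P1=NH2 P2=NH4
Op 9: best P0=NH1 P1=NH2 P2=NH4
Op 10: best P0=NH1 P1=NH2 P2=NH4
Op 11: best P0=NH1 P1=NH0 P2=NH4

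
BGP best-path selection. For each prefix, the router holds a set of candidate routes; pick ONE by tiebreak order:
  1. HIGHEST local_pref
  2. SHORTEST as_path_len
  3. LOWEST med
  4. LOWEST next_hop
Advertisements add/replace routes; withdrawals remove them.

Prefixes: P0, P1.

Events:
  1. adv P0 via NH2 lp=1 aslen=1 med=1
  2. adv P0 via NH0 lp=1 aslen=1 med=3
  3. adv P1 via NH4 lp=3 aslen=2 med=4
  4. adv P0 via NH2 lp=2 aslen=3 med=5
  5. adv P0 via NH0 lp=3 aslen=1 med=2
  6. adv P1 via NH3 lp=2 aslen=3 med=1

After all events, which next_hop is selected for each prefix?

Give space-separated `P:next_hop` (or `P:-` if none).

Answer: P0:NH0 P1:NH4

Derivation:
Op 1: best P0=NH2 P1=-
Op 2: best P0=NH2 P1=-
Op 3: best P0=NH2 P1=NH4
Op 4: best P0=NH2 P1=NH4
Op 5: best P0=NH0 P1=NH4
Op 6: best P0=NH0 P1=NH4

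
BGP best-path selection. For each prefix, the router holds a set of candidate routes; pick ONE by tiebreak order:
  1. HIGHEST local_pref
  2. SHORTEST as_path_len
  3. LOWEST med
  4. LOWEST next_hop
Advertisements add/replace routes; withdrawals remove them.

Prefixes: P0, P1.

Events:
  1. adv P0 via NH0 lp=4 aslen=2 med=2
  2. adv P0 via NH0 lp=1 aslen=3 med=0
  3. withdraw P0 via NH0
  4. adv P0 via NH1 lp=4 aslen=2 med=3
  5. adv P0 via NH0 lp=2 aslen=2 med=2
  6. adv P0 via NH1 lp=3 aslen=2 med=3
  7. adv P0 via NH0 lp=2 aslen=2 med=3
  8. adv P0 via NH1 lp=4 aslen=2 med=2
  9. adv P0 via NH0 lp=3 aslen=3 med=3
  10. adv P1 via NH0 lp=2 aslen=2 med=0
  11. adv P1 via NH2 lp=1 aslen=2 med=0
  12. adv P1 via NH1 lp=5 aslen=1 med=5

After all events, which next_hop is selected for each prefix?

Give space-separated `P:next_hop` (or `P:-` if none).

Answer: P0:NH1 P1:NH1

Derivation:
Op 1: best P0=NH0 P1=-
Op 2: best P0=NH0 P1=-
Op 3: best P0=- P1=-
Op 4: best P0=NH1 P1=-
Op 5: best P0=NH1 P1=-
Op 6: best P0=NH1 P1=-
Op 7: best P0=NH1 P1=-
Op 8: best P0=NH1 P1=-
Op 9: best P0=NH1 P1=-
Op 10: best P0=NH1 P1=NH0
Op 11: best P0=NH1 P1=NH0
Op 12: best P0=NH1 P1=NH1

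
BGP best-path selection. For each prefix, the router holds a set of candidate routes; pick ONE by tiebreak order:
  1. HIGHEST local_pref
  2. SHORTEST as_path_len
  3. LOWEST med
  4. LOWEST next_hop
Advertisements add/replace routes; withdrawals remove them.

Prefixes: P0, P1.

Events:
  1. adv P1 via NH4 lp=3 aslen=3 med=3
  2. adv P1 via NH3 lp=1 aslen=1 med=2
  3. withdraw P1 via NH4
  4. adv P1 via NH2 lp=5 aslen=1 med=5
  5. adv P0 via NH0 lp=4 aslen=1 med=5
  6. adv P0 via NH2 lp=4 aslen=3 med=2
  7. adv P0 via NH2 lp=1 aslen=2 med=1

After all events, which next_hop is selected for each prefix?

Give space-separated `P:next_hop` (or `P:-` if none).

Answer: P0:NH0 P1:NH2

Derivation:
Op 1: best P0=- P1=NH4
Op 2: best P0=- P1=NH4
Op 3: best P0=- P1=NH3
Op 4: best P0=- P1=NH2
Op 5: best P0=NH0 P1=NH2
Op 6: best P0=NH0 P1=NH2
Op 7: best P0=NH0 P1=NH2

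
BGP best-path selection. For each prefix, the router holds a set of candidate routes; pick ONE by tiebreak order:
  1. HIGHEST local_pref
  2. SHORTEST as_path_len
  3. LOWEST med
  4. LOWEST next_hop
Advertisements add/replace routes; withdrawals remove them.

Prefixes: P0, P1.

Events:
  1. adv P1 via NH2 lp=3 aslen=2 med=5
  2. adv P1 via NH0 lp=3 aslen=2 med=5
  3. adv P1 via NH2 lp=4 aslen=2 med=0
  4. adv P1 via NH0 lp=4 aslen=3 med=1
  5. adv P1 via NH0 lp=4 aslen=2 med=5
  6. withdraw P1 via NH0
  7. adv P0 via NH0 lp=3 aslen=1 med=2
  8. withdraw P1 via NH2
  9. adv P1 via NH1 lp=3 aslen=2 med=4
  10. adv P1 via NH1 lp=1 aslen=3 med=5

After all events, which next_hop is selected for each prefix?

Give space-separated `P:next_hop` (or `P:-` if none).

Answer: P0:NH0 P1:NH1

Derivation:
Op 1: best P0=- P1=NH2
Op 2: best P0=- P1=NH0
Op 3: best P0=- P1=NH2
Op 4: best P0=- P1=NH2
Op 5: best P0=- P1=NH2
Op 6: best P0=- P1=NH2
Op 7: best P0=NH0 P1=NH2
Op 8: best P0=NH0 P1=-
Op 9: best P0=NH0 P1=NH1
Op 10: best P0=NH0 P1=NH1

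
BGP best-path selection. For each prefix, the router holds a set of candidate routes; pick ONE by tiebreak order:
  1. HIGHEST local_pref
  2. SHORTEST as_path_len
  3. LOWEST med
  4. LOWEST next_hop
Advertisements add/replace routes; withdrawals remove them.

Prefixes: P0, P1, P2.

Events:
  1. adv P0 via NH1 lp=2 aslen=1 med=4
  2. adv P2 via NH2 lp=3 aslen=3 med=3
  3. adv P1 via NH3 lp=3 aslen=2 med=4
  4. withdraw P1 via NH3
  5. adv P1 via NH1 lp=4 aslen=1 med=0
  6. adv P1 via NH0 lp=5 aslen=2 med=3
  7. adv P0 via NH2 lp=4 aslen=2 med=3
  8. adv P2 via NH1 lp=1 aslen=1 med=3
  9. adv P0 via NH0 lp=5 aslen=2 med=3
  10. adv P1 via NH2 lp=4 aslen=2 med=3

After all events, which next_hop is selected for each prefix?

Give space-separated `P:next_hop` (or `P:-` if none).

Op 1: best P0=NH1 P1=- P2=-
Op 2: best P0=NH1 P1=- P2=NH2
Op 3: best P0=NH1 P1=NH3 P2=NH2
Op 4: best P0=NH1 P1=- P2=NH2
Op 5: best P0=NH1 P1=NH1 P2=NH2
Op 6: best P0=NH1 P1=NH0 P2=NH2
Op 7: best P0=NH2 P1=NH0 P2=NH2
Op 8: best P0=NH2 P1=NH0 P2=NH2
Op 9: best P0=NH0 P1=NH0 P2=NH2
Op 10: best P0=NH0 P1=NH0 P2=NH2

Answer: P0:NH0 P1:NH0 P2:NH2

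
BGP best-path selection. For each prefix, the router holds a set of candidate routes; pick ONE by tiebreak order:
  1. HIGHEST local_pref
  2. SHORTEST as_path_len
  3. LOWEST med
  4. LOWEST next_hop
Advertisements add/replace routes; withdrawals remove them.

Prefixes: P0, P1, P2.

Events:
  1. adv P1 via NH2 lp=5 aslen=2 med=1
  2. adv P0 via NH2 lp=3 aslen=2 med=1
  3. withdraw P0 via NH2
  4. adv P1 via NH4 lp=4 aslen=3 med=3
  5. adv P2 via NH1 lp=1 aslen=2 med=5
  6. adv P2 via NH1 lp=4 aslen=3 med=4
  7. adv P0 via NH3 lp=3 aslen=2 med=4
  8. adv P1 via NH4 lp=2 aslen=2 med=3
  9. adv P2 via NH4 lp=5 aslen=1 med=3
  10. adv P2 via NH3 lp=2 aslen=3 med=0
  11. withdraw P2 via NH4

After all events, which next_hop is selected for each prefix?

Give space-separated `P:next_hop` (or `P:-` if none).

Answer: P0:NH3 P1:NH2 P2:NH1

Derivation:
Op 1: best P0=- P1=NH2 P2=-
Op 2: best P0=NH2 P1=NH2 P2=-
Op 3: best P0=- P1=NH2 P2=-
Op 4: best P0=- P1=NH2 P2=-
Op 5: best P0=- P1=NH2 P2=NH1
Op 6: best P0=- P1=NH2 P2=NH1
Op 7: best P0=NH3 P1=NH2 P2=NH1
Op 8: best P0=NH3 P1=NH2 P2=NH1
Op 9: best P0=NH3 P1=NH2 P2=NH4
Op 10: best P0=NH3 P1=NH2 P2=NH4
Op 11: best P0=NH3 P1=NH2 P2=NH1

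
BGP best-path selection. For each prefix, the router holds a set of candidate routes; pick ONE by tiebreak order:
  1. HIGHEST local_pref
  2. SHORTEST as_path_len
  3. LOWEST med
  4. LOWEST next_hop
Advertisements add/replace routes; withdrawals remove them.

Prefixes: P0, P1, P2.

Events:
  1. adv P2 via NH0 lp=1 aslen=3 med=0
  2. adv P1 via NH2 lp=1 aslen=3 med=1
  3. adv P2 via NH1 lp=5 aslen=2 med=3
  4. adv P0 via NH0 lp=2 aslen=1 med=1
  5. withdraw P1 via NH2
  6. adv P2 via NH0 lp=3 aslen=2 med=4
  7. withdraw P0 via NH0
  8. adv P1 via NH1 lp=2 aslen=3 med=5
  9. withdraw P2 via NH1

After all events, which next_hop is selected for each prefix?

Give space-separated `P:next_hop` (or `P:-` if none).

Answer: P0:- P1:NH1 P2:NH0

Derivation:
Op 1: best P0=- P1=- P2=NH0
Op 2: best P0=- P1=NH2 P2=NH0
Op 3: best P0=- P1=NH2 P2=NH1
Op 4: best P0=NH0 P1=NH2 P2=NH1
Op 5: best P0=NH0 P1=- P2=NH1
Op 6: best P0=NH0 P1=- P2=NH1
Op 7: best P0=- P1=- P2=NH1
Op 8: best P0=- P1=NH1 P2=NH1
Op 9: best P0=- P1=NH1 P2=NH0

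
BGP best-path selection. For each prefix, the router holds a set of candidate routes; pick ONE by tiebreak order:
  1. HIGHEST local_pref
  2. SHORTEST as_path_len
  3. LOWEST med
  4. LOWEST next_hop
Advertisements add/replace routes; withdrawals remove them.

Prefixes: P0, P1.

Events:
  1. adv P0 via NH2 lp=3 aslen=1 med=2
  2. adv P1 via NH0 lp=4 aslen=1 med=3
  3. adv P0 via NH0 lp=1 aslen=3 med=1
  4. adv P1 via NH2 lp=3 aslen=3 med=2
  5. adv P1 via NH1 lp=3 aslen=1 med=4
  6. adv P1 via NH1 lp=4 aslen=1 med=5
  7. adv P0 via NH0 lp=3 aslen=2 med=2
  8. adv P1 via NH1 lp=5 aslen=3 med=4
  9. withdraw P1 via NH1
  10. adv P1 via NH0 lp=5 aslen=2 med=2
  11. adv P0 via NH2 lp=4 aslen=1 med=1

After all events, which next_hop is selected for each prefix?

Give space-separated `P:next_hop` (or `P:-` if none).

Op 1: best P0=NH2 P1=-
Op 2: best P0=NH2 P1=NH0
Op 3: best P0=NH2 P1=NH0
Op 4: best P0=NH2 P1=NH0
Op 5: best P0=NH2 P1=NH0
Op 6: best P0=NH2 P1=NH0
Op 7: best P0=NH2 P1=NH0
Op 8: best P0=NH2 P1=NH1
Op 9: best P0=NH2 P1=NH0
Op 10: best P0=NH2 P1=NH0
Op 11: best P0=NH2 P1=NH0

Answer: P0:NH2 P1:NH0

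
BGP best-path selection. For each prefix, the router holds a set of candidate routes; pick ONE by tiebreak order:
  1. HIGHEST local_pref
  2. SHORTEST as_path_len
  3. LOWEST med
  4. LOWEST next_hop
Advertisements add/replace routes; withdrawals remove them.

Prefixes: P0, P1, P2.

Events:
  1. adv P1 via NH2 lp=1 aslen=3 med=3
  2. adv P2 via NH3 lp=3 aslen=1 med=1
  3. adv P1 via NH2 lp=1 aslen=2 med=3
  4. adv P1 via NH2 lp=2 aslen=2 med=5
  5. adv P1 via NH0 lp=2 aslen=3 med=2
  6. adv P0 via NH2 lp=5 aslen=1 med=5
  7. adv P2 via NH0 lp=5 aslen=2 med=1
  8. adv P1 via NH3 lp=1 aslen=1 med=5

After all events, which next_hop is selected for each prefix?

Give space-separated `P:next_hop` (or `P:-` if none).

Op 1: best P0=- P1=NH2 P2=-
Op 2: best P0=- P1=NH2 P2=NH3
Op 3: best P0=- P1=NH2 P2=NH3
Op 4: best P0=- P1=NH2 P2=NH3
Op 5: best P0=- P1=NH2 P2=NH3
Op 6: best P0=NH2 P1=NH2 P2=NH3
Op 7: best P0=NH2 P1=NH2 P2=NH0
Op 8: best P0=NH2 P1=NH2 P2=NH0

Answer: P0:NH2 P1:NH2 P2:NH0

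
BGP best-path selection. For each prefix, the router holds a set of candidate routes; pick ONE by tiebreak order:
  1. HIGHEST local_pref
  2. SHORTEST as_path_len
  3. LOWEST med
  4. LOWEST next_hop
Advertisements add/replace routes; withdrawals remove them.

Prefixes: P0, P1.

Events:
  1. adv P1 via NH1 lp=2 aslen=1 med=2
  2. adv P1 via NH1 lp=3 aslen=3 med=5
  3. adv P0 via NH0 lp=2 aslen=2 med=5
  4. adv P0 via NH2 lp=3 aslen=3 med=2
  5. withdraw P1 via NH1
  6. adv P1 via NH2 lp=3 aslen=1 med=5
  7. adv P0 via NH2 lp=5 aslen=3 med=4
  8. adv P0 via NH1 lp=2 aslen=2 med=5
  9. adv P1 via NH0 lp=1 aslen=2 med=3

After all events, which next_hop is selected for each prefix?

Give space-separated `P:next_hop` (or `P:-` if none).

Answer: P0:NH2 P1:NH2

Derivation:
Op 1: best P0=- P1=NH1
Op 2: best P0=- P1=NH1
Op 3: best P0=NH0 P1=NH1
Op 4: best P0=NH2 P1=NH1
Op 5: best P0=NH2 P1=-
Op 6: best P0=NH2 P1=NH2
Op 7: best P0=NH2 P1=NH2
Op 8: best P0=NH2 P1=NH2
Op 9: best P0=NH2 P1=NH2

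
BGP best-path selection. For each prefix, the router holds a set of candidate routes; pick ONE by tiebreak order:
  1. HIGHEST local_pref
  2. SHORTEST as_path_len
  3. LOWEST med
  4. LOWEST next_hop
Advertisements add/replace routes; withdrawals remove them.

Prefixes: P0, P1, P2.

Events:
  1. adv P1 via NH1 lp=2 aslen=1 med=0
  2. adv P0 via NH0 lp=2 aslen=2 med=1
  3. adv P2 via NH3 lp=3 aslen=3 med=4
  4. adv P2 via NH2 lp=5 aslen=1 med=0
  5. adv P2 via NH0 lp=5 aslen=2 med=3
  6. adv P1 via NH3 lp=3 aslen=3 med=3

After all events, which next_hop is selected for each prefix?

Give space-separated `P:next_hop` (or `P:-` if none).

Op 1: best P0=- P1=NH1 P2=-
Op 2: best P0=NH0 P1=NH1 P2=-
Op 3: best P0=NH0 P1=NH1 P2=NH3
Op 4: best P0=NH0 P1=NH1 P2=NH2
Op 5: best P0=NH0 P1=NH1 P2=NH2
Op 6: best P0=NH0 P1=NH3 P2=NH2

Answer: P0:NH0 P1:NH3 P2:NH2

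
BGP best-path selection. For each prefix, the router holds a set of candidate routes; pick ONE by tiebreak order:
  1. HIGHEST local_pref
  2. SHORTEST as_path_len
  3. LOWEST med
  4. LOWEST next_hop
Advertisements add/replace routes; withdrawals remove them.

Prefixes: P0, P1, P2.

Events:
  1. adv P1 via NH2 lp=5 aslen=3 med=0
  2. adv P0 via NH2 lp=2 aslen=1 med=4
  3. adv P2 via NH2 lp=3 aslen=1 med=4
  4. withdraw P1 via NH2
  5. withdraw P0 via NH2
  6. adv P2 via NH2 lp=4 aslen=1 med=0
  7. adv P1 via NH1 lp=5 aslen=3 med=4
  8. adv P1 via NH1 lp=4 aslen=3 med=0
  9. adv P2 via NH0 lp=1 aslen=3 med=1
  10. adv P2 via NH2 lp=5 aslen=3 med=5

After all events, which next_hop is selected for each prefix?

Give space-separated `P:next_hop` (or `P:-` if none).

Answer: P0:- P1:NH1 P2:NH2

Derivation:
Op 1: best P0=- P1=NH2 P2=-
Op 2: best P0=NH2 P1=NH2 P2=-
Op 3: best P0=NH2 P1=NH2 P2=NH2
Op 4: best P0=NH2 P1=- P2=NH2
Op 5: best P0=- P1=- P2=NH2
Op 6: best P0=- P1=- P2=NH2
Op 7: best P0=- P1=NH1 P2=NH2
Op 8: best P0=- P1=NH1 P2=NH2
Op 9: best P0=- P1=NH1 P2=NH2
Op 10: best P0=- P1=NH1 P2=NH2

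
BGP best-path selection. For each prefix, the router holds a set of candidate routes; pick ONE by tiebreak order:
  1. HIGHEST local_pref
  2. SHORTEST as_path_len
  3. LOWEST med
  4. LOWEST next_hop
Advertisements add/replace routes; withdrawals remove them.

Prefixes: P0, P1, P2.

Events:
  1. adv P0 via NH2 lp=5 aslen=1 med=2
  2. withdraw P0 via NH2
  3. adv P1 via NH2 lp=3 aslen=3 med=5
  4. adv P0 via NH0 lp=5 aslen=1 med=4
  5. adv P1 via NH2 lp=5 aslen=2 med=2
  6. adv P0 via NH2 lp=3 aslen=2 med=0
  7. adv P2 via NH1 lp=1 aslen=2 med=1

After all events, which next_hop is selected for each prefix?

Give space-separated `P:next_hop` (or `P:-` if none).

Answer: P0:NH0 P1:NH2 P2:NH1

Derivation:
Op 1: best P0=NH2 P1=- P2=-
Op 2: best P0=- P1=- P2=-
Op 3: best P0=- P1=NH2 P2=-
Op 4: best P0=NH0 P1=NH2 P2=-
Op 5: best P0=NH0 P1=NH2 P2=-
Op 6: best P0=NH0 P1=NH2 P2=-
Op 7: best P0=NH0 P1=NH2 P2=NH1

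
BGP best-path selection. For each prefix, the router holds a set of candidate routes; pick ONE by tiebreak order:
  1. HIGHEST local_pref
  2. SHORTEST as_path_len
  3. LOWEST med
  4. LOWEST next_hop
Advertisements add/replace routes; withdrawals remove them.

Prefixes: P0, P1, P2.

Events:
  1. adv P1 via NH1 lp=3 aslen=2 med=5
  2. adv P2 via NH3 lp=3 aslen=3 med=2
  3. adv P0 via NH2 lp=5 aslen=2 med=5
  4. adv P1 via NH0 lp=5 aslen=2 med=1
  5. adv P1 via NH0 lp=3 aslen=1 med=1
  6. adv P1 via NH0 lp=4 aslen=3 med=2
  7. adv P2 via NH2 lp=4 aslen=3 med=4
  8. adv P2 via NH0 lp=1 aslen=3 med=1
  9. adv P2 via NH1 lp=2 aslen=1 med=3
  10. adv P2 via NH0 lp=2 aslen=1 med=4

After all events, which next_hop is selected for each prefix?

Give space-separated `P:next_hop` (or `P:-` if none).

Op 1: best P0=- P1=NH1 P2=-
Op 2: best P0=- P1=NH1 P2=NH3
Op 3: best P0=NH2 P1=NH1 P2=NH3
Op 4: best P0=NH2 P1=NH0 P2=NH3
Op 5: best P0=NH2 P1=NH0 P2=NH3
Op 6: best P0=NH2 P1=NH0 P2=NH3
Op 7: best P0=NH2 P1=NH0 P2=NH2
Op 8: best P0=NH2 P1=NH0 P2=NH2
Op 9: best P0=NH2 P1=NH0 P2=NH2
Op 10: best P0=NH2 P1=NH0 P2=NH2

Answer: P0:NH2 P1:NH0 P2:NH2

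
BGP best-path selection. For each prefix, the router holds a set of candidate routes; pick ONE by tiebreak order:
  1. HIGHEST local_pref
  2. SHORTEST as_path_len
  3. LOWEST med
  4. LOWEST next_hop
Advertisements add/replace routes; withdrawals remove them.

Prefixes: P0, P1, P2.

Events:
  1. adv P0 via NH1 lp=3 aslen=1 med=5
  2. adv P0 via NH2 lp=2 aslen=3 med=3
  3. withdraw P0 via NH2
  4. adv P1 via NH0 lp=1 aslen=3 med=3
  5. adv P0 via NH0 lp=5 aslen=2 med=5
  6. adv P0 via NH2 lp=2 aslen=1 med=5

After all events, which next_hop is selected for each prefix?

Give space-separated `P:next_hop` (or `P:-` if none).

Answer: P0:NH0 P1:NH0 P2:-

Derivation:
Op 1: best P0=NH1 P1=- P2=-
Op 2: best P0=NH1 P1=- P2=-
Op 3: best P0=NH1 P1=- P2=-
Op 4: best P0=NH1 P1=NH0 P2=-
Op 5: best P0=NH0 P1=NH0 P2=-
Op 6: best P0=NH0 P1=NH0 P2=-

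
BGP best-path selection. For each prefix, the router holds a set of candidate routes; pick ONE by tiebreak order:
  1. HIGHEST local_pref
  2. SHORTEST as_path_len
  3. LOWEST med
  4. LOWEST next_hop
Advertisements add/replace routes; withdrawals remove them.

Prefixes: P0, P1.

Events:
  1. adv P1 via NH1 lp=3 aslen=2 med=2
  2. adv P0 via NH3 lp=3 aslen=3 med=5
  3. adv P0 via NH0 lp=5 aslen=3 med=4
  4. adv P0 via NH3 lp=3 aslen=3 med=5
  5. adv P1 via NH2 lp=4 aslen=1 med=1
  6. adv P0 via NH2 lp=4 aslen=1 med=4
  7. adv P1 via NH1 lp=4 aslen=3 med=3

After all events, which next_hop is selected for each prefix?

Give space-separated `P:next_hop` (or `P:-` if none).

Answer: P0:NH0 P1:NH2

Derivation:
Op 1: best P0=- P1=NH1
Op 2: best P0=NH3 P1=NH1
Op 3: best P0=NH0 P1=NH1
Op 4: best P0=NH0 P1=NH1
Op 5: best P0=NH0 P1=NH2
Op 6: best P0=NH0 P1=NH2
Op 7: best P0=NH0 P1=NH2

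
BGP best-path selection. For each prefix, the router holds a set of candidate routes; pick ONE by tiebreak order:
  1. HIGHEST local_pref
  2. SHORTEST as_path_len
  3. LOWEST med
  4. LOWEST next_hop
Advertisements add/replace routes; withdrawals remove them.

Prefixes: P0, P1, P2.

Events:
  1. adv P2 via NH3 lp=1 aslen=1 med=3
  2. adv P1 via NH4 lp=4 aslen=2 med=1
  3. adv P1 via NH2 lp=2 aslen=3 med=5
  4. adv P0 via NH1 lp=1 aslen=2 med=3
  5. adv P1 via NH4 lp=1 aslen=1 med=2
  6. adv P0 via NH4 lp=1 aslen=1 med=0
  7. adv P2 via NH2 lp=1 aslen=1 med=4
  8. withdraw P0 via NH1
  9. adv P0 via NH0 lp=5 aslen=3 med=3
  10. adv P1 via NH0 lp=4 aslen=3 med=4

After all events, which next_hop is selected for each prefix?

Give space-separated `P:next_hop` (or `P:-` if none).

Answer: P0:NH0 P1:NH0 P2:NH3

Derivation:
Op 1: best P0=- P1=- P2=NH3
Op 2: best P0=- P1=NH4 P2=NH3
Op 3: best P0=- P1=NH4 P2=NH3
Op 4: best P0=NH1 P1=NH4 P2=NH3
Op 5: best P0=NH1 P1=NH2 P2=NH3
Op 6: best P0=NH4 P1=NH2 P2=NH3
Op 7: best P0=NH4 P1=NH2 P2=NH3
Op 8: best P0=NH4 P1=NH2 P2=NH3
Op 9: best P0=NH0 P1=NH2 P2=NH3
Op 10: best P0=NH0 P1=NH0 P2=NH3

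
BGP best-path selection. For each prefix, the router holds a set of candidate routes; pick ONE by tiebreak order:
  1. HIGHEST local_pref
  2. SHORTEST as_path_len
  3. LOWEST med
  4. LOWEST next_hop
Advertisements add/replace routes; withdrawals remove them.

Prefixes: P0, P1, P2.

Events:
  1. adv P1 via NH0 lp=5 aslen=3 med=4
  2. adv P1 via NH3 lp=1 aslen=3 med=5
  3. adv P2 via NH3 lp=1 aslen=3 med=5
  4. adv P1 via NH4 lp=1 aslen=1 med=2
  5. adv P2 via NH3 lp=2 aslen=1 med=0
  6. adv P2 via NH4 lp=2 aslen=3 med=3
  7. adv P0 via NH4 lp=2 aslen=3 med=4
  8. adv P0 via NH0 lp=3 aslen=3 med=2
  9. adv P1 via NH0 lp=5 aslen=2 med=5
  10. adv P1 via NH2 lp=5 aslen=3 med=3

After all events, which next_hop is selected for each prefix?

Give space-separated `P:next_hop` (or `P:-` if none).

Answer: P0:NH0 P1:NH0 P2:NH3

Derivation:
Op 1: best P0=- P1=NH0 P2=-
Op 2: best P0=- P1=NH0 P2=-
Op 3: best P0=- P1=NH0 P2=NH3
Op 4: best P0=- P1=NH0 P2=NH3
Op 5: best P0=- P1=NH0 P2=NH3
Op 6: best P0=- P1=NH0 P2=NH3
Op 7: best P0=NH4 P1=NH0 P2=NH3
Op 8: best P0=NH0 P1=NH0 P2=NH3
Op 9: best P0=NH0 P1=NH0 P2=NH3
Op 10: best P0=NH0 P1=NH0 P2=NH3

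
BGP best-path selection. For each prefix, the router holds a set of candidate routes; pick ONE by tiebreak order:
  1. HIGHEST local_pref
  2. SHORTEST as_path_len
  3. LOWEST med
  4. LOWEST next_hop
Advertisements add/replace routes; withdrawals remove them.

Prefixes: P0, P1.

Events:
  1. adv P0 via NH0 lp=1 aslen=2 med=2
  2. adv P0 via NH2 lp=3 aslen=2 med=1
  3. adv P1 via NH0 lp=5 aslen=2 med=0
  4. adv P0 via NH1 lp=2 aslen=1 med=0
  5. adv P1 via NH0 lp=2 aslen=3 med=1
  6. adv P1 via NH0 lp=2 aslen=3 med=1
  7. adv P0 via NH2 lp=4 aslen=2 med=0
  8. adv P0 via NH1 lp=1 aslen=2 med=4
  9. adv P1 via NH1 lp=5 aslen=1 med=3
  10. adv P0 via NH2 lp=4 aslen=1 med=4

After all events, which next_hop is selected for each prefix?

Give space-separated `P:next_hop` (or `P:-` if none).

Op 1: best P0=NH0 P1=-
Op 2: best P0=NH2 P1=-
Op 3: best P0=NH2 P1=NH0
Op 4: best P0=NH2 P1=NH0
Op 5: best P0=NH2 P1=NH0
Op 6: best P0=NH2 P1=NH0
Op 7: best P0=NH2 P1=NH0
Op 8: best P0=NH2 P1=NH0
Op 9: best P0=NH2 P1=NH1
Op 10: best P0=NH2 P1=NH1

Answer: P0:NH2 P1:NH1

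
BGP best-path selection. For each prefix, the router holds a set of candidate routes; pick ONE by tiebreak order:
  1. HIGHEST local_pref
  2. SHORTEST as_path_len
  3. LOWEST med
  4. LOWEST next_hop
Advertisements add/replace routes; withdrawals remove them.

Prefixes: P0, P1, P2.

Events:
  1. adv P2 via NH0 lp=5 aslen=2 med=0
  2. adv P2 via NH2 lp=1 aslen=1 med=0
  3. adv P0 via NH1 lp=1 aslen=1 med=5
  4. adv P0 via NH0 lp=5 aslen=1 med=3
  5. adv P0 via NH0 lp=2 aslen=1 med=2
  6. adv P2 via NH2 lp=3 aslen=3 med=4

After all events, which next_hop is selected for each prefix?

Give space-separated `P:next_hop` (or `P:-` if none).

Op 1: best P0=- P1=- P2=NH0
Op 2: best P0=- P1=- P2=NH0
Op 3: best P0=NH1 P1=- P2=NH0
Op 4: best P0=NH0 P1=- P2=NH0
Op 5: best P0=NH0 P1=- P2=NH0
Op 6: best P0=NH0 P1=- P2=NH0

Answer: P0:NH0 P1:- P2:NH0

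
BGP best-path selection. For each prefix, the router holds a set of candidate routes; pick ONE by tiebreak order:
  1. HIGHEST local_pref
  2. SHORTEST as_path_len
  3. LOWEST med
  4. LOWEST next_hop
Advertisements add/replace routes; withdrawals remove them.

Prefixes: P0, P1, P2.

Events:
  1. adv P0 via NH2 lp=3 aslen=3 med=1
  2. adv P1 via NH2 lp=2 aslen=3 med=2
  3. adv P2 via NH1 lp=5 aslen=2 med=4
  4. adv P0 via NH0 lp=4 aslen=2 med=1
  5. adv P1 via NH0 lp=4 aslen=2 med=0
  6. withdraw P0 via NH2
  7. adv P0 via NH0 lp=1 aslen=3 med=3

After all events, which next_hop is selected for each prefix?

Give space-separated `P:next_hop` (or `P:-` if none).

Op 1: best P0=NH2 P1=- P2=-
Op 2: best P0=NH2 P1=NH2 P2=-
Op 3: best P0=NH2 P1=NH2 P2=NH1
Op 4: best P0=NH0 P1=NH2 P2=NH1
Op 5: best P0=NH0 P1=NH0 P2=NH1
Op 6: best P0=NH0 P1=NH0 P2=NH1
Op 7: best P0=NH0 P1=NH0 P2=NH1

Answer: P0:NH0 P1:NH0 P2:NH1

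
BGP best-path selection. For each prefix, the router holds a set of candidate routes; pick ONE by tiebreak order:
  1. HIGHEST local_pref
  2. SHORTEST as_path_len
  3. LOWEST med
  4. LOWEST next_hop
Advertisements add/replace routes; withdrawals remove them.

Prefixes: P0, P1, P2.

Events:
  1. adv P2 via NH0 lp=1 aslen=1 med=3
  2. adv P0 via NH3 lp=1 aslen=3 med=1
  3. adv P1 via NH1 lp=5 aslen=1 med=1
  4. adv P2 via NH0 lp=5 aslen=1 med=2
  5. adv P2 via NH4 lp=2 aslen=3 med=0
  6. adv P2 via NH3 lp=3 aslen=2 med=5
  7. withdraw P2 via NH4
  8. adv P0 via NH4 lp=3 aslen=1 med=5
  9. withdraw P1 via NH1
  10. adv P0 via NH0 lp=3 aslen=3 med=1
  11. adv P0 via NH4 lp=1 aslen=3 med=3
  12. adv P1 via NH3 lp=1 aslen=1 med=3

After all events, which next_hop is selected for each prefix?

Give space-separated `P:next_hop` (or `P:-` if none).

Answer: P0:NH0 P1:NH3 P2:NH0

Derivation:
Op 1: best P0=- P1=- P2=NH0
Op 2: best P0=NH3 P1=- P2=NH0
Op 3: best P0=NH3 P1=NH1 P2=NH0
Op 4: best P0=NH3 P1=NH1 P2=NH0
Op 5: best P0=NH3 P1=NH1 P2=NH0
Op 6: best P0=NH3 P1=NH1 P2=NH0
Op 7: best P0=NH3 P1=NH1 P2=NH0
Op 8: best P0=NH4 P1=NH1 P2=NH0
Op 9: best P0=NH4 P1=- P2=NH0
Op 10: best P0=NH4 P1=- P2=NH0
Op 11: best P0=NH0 P1=- P2=NH0
Op 12: best P0=NH0 P1=NH3 P2=NH0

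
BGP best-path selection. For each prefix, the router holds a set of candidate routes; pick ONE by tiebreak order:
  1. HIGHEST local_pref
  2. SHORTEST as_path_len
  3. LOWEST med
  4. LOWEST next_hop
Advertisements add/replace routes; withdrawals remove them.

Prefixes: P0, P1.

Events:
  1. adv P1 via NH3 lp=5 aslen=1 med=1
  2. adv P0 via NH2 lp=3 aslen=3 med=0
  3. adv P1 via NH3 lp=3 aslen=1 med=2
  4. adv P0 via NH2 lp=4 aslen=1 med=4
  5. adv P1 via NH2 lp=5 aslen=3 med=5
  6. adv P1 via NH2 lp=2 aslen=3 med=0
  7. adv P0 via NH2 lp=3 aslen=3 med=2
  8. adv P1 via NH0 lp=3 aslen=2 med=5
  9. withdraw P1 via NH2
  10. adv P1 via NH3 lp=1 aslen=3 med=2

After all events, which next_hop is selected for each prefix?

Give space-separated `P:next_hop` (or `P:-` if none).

Op 1: best P0=- P1=NH3
Op 2: best P0=NH2 P1=NH3
Op 3: best P0=NH2 P1=NH3
Op 4: best P0=NH2 P1=NH3
Op 5: best P0=NH2 P1=NH2
Op 6: best P0=NH2 P1=NH3
Op 7: best P0=NH2 P1=NH3
Op 8: best P0=NH2 P1=NH3
Op 9: best P0=NH2 P1=NH3
Op 10: best P0=NH2 P1=NH0

Answer: P0:NH2 P1:NH0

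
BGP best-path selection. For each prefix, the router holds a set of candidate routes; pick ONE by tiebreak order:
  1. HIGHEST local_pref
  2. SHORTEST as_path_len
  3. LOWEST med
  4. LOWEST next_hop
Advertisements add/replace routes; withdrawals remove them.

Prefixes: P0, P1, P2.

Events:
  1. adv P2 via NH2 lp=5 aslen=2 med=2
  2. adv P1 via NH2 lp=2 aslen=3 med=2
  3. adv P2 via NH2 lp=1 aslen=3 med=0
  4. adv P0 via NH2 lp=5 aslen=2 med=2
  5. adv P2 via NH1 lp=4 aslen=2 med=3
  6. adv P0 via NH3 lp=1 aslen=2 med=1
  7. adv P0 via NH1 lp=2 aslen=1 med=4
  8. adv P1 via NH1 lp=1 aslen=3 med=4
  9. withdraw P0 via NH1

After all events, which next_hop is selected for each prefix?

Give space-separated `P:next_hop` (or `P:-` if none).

Answer: P0:NH2 P1:NH2 P2:NH1

Derivation:
Op 1: best P0=- P1=- P2=NH2
Op 2: best P0=- P1=NH2 P2=NH2
Op 3: best P0=- P1=NH2 P2=NH2
Op 4: best P0=NH2 P1=NH2 P2=NH2
Op 5: best P0=NH2 P1=NH2 P2=NH1
Op 6: best P0=NH2 P1=NH2 P2=NH1
Op 7: best P0=NH2 P1=NH2 P2=NH1
Op 8: best P0=NH2 P1=NH2 P2=NH1
Op 9: best P0=NH2 P1=NH2 P2=NH1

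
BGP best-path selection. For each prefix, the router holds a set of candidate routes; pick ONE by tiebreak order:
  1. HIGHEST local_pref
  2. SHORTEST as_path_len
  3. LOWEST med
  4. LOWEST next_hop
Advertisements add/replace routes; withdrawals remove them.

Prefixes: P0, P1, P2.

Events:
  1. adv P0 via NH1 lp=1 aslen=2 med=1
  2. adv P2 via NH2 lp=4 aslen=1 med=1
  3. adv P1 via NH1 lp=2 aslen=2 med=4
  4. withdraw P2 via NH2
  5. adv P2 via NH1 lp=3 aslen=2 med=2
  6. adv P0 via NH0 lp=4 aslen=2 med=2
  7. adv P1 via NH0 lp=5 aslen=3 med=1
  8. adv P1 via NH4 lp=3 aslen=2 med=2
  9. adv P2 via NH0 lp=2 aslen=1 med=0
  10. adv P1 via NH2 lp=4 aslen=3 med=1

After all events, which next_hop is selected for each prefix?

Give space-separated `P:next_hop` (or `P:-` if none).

Op 1: best P0=NH1 P1=- P2=-
Op 2: best P0=NH1 P1=- P2=NH2
Op 3: best P0=NH1 P1=NH1 P2=NH2
Op 4: best P0=NH1 P1=NH1 P2=-
Op 5: best P0=NH1 P1=NH1 P2=NH1
Op 6: best P0=NH0 P1=NH1 P2=NH1
Op 7: best P0=NH0 P1=NH0 P2=NH1
Op 8: best P0=NH0 P1=NH0 P2=NH1
Op 9: best P0=NH0 P1=NH0 P2=NH1
Op 10: best P0=NH0 P1=NH0 P2=NH1

Answer: P0:NH0 P1:NH0 P2:NH1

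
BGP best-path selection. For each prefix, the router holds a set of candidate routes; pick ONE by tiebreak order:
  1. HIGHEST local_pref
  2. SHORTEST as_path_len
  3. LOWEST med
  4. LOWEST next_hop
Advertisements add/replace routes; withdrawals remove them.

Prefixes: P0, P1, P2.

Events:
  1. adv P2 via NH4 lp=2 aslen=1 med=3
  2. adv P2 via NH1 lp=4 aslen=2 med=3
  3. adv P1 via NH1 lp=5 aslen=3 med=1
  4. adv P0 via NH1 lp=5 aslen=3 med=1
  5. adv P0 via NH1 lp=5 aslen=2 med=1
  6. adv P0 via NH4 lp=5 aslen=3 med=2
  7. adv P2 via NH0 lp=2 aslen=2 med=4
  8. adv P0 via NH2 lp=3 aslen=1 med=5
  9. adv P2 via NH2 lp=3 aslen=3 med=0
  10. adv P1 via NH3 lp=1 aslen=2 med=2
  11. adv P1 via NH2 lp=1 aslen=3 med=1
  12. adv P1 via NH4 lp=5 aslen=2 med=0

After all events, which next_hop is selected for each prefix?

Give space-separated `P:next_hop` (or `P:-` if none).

Op 1: best P0=- P1=- P2=NH4
Op 2: best P0=- P1=- P2=NH1
Op 3: best P0=- P1=NH1 P2=NH1
Op 4: best P0=NH1 P1=NH1 P2=NH1
Op 5: best P0=NH1 P1=NH1 P2=NH1
Op 6: best P0=NH1 P1=NH1 P2=NH1
Op 7: best P0=NH1 P1=NH1 P2=NH1
Op 8: best P0=NH1 P1=NH1 P2=NH1
Op 9: best P0=NH1 P1=NH1 P2=NH1
Op 10: best P0=NH1 P1=NH1 P2=NH1
Op 11: best P0=NH1 P1=NH1 P2=NH1
Op 12: best P0=NH1 P1=NH4 P2=NH1

Answer: P0:NH1 P1:NH4 P2:NH1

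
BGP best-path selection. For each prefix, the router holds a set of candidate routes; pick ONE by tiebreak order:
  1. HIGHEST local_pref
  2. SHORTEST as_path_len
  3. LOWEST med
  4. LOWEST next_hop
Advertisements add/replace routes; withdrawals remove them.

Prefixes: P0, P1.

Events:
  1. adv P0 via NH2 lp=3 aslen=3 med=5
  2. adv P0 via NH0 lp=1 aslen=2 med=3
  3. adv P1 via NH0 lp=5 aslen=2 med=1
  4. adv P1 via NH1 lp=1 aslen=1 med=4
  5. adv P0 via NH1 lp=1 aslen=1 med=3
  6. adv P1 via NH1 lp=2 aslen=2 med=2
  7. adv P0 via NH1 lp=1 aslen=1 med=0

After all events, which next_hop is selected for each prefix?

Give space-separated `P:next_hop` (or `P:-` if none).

Op 1: best P0=NH2 P1=-
Op 2: best P0=NH2 P1=-
Op 3: best P0=NH2 P1=NH0
Op 4: best P0=NH2 P1=NH0
Op 5: best P0=NH2 P1=NH0
Op 6: best P0=NH2 P1=NH0
Op 7: best P0=NH2 P1=NH0

Answer: P0:NH2 P1:NH0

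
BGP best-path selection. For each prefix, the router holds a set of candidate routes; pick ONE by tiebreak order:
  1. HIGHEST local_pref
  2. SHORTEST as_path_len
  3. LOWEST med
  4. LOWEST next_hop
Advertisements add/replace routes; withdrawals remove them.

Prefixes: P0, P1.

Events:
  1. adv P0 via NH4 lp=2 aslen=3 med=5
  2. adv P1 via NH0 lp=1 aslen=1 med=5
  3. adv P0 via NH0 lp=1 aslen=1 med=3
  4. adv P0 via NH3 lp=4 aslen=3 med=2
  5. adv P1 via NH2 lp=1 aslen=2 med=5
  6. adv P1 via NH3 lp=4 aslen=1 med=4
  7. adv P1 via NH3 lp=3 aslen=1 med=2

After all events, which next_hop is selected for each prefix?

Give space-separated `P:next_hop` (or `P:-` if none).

Answer: P0:NH3 P1:NH3

Derivation:
Op 1: best P0=NH4 P1=-
Op 2: best P0=NH4 P1=NH0
Op 3: best P0=NH4 P1=NH0
Op 4: best P0=NH3 P1=NH0
Op 5: best P0=NH3 P1=NH0
Op 6: best P0=NH3 P1=NH3
Op 7: best P0=NH3 P1=NH3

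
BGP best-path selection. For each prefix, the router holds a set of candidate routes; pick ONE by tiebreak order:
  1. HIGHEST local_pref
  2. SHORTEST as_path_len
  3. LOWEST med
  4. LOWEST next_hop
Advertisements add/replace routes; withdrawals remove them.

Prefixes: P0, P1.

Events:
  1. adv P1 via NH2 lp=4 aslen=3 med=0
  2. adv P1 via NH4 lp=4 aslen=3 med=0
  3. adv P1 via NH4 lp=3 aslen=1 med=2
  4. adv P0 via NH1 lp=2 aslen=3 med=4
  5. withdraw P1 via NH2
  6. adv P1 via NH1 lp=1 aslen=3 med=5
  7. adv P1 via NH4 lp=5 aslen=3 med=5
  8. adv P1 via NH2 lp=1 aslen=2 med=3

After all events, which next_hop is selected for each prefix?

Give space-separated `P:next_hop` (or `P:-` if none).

Op 1: best P0=- P1=NH2
Op 2: best P0=- P1=NH2
Op 3: best P0=- P1=NH2
Op 4: best P0=NH1 P1=NH2
Op 5: best P0=NH1 P1=NH4
Op 6: best P0=NH1 P1=NH4
Op 7: best P0=NH1 P1=NH4
Op 8: best P0=NH1 P1=NH4

Answer: P0:NH1 P1:NH4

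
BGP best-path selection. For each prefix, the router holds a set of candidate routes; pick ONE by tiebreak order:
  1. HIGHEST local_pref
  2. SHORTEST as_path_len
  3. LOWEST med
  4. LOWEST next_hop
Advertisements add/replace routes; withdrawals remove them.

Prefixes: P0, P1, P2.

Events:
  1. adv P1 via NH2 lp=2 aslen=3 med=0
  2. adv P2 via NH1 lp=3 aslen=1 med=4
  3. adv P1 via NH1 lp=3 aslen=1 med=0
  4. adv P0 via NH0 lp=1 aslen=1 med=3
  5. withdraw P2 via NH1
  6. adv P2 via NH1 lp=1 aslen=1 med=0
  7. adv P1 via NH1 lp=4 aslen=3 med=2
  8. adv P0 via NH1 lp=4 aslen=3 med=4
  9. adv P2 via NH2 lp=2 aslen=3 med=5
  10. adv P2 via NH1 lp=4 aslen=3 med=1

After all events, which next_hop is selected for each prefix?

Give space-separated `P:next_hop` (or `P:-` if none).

Op 1: best P0=- P1=NH2 P2=-
Op 2: best P0=- P1=NH2 P2=NH1
Op 3: best P0=- P1=NH1 P2=NH1
Op 4: best P0=NH0 P1=NH1 P2=NH1
Op 5: best P0=NH0 P1=NH1 P2=-
Op 6: best P0=NH0 P1=NH1 P2=NH1
Op 7: best P0=NH0 P1=NH1 P2=NH1
Op 8: best P0=NH1 P1=NH1 P2=NH1
Op 9: best P0=NH1 P1=NH1 P2=NH2
Op 10: best P0=NH1 P1=NH1 P2=NH1

Answer: P0:NH1 P1:NH1 P2:NH1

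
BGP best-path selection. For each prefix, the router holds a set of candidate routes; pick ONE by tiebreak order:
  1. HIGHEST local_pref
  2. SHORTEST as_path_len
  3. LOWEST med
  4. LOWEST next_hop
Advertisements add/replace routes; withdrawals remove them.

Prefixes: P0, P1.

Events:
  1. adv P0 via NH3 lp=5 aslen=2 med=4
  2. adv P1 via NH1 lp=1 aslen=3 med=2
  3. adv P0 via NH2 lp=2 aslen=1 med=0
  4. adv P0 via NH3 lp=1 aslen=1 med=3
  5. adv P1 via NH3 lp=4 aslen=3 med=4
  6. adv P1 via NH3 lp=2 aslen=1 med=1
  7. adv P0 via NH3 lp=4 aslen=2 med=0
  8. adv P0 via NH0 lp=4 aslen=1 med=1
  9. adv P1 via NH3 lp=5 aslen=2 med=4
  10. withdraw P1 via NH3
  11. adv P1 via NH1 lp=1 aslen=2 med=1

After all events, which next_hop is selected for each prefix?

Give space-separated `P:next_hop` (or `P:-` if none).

Answer: P0:NH0 P1:NH1

Derivation:
Op 1: best P0=NH3 P1=-
Op 2: best P0=NH3 P1=NH1
Op 3: best P0=NH3 P1=NH1
Op 4: best P0=NH2 P1=NH1
Op 5: best P0=NH2 P1=NH3
Op 6: best P0=NH2 P1=NH3
Op 7: best P0=NH3 P1=NH3
Op 8: best P0=NH0 P1=NH3
Op 9: best P0=NH0 P1=NH3
Op 10: best P0=NH0 P1=NH1
Op 11: best P0=NH0 P1=NH1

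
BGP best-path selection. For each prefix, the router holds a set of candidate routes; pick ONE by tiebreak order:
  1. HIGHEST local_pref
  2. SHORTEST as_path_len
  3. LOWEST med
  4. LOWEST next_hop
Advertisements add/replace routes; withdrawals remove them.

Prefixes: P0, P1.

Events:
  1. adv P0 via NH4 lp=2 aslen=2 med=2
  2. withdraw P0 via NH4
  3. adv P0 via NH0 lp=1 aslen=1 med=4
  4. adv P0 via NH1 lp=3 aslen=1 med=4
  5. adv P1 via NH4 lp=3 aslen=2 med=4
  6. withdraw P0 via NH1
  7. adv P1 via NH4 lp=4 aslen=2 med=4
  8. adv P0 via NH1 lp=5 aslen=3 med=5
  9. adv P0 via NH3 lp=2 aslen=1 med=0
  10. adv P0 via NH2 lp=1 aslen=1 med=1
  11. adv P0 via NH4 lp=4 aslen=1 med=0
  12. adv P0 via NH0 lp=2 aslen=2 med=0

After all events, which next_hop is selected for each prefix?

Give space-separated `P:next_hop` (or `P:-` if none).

Op 1: best P0=NH4 P1=-
Op 2: best P0=- P1=-
Op 3: best P0=NH0 P1=-
Op 4: best P0=NH1 P1=-
Op 5: best P0=NH1 P1=NH4
Op 6: best P0=NH0 P1=NH4
Op 7: best P0=NH0 P1=NH4
Op 8: best P0=NH1 P1=NH4
Op 9: best P0=NH1 P1=NH4
Op 10: best P0=NH1 P1=NH4
Op 11: best P0=NH1 P1=NH4
Op 12: best P0=NH1 P1=NH4

Answer: P0:NH1 P1:NH4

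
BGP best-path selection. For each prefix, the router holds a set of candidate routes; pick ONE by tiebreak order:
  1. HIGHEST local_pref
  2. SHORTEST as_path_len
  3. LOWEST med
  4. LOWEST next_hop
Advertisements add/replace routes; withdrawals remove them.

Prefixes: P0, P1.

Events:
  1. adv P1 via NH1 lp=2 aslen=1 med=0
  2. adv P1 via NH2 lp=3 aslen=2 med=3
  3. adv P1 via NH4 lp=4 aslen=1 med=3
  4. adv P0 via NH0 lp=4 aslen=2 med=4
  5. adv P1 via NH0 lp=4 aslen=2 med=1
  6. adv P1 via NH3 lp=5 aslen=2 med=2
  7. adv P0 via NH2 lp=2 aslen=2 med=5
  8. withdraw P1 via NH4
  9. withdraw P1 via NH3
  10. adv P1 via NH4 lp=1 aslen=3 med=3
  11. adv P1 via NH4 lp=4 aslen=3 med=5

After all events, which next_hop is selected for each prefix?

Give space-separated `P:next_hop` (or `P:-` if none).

Answer: P0:NH0 P1:NH0

Derivation:
Op 1: best P0=- P1=NH1
Op 2: best P0=- P1=NH2
Op 3: best P0=- P1=NH4
Op 4: best P0=NH0 P1=NH4
Op 5: best P0=NH0 P1=NH4
Op 6: best P0=NH0 P1=NH3
Op 7: best P0=NH0 P1=NH3
Op 8: best P0=NH0 P1=NH3
Op 9: best P0=NH0 P1=NH0
Op 10: best P0=NH0 P1=NH0
Op 11: best P0=NH0 P1=NH0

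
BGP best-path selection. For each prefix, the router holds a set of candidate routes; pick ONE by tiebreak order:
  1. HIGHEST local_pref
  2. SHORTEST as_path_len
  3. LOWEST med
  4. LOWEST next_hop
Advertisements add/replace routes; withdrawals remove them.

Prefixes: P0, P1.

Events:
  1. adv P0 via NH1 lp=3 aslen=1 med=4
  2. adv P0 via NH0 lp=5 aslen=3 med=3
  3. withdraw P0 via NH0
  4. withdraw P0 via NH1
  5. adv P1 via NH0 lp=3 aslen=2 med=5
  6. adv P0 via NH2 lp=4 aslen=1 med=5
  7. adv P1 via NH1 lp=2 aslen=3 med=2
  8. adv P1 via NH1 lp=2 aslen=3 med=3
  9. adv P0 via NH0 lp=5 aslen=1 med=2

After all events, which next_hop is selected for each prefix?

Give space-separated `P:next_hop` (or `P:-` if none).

Op 1: best P0=NH1 P1=-
Op 2: best P0=NH0 P1=-
Op 3: best P0=NH1 P1=-
Op 4: best P0=- P1=-
Op 5: best P0=- P1=NH0
Op 6: best P0=NH2 P1=NH0
Op 7: best P0=NH2 P1=NH0
Op 8: best P0=NH2 P1=NH0
Op 9: best P0=NH0 P1=NH0

Answer: P0:NH0 P1:NH0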